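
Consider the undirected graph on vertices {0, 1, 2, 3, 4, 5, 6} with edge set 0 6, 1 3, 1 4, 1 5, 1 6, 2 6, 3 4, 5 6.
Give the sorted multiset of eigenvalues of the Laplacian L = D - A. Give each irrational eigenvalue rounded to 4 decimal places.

With the vertex order [0, 1, 2, 3, 4, 5, 6], the degrees are [1, 4, 1, 2, 2, 2, 4], giving D = diag(1, 4, 1, 2, 2, 2, 4) and L = D - A. L is symmetric positive semidefinite, so every eigenvalue is real and nonnegative. The single zero eigenvalue shows the graph is connected. The eigenvalues sum to 16, which equals trace(L) = 2|E|. There is one zero in the spectrum, matching the 1 component.

[0, 0.5505, 1, 1.5858, 3, 4.4142, 5.4495]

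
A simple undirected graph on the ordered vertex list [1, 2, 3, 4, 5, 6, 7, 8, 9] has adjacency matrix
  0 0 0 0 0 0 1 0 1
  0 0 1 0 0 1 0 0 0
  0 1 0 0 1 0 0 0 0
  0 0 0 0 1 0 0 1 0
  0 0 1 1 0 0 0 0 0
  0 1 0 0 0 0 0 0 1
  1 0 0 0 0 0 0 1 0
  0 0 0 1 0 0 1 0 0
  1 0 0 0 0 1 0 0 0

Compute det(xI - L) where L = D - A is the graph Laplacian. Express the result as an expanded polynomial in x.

x^9 - 18x^8 + 135x^7 - 546x^6 + 1287x^5 - 1782x^4 + 1386x^3 - 540x^2 + 81x

With the vertex order [1, 2, 3, 4, 5, 6, 7, 8, 9], the degrees are [2, 2, 2, 2, 2, 2, 2, 2, 2], giving D = diag(2, 2, 2, 2, 2, 2, 2, 2, 2) and L = D - A. Computing det(xI - L) by cofactor expansion (or equivalently via sum-over-permutations) gives x^9 - 18x^8 + 135x^7 - 546x^6 + 1287x^5 - 1782x^4 + 1386x^3 - 540x^2 + 81x. Since p(0) = det(-L) = 0, x divides p(x). There is one zero in the spectrum, matching the 1 component.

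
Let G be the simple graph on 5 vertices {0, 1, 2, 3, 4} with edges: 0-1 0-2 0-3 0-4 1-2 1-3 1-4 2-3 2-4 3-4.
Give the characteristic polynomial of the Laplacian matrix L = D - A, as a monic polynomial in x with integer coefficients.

Each diagonal entry of L is the vertex degree and each off-diagonal entry is -1 where an edge is present, 0 otherwise; in the order [0, 1, 2, 3, 4] the diagonal is [4, 4, 4, 4, 4]. Computing det(xI - L) by cofactor expansion (or equivalently via sum-over-permutations) gives x^5 - 20x^4 + 150x^3 - 500x^2 + 625x. Since p(0) = det(-L) = 0, x divides p(x). The eigenvalues sum to 20, which equals trace(L) = 2|E|.

x^5 - 20x^4 + 150x^3 - 500x^2 + 625x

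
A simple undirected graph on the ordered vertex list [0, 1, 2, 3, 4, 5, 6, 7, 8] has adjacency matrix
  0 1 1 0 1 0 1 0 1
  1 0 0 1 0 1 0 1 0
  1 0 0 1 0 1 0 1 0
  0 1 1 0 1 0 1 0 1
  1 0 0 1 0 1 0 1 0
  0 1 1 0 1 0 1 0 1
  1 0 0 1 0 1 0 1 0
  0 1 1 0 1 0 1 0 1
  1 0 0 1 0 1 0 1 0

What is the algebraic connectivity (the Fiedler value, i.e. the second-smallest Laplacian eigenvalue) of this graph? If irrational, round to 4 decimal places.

4

Each diagonal entry of L is the vertex degree and each off-diagonal entry is -1 where an edge is present, 0 otherwise; in the order [0, 1, 2, 3, 4, 5, 6, 7, 8] the diagonal is [5, 4, 4, 5, 4, 5, 4, 5, 4]. Computing the eigenvalues of L and sorting gives [0, 4, 4, 4, 4, 5, 5, 5, 9]. The Fiedler value lambda_2 = 4 is strictly positive, so the graph is connected. The eigenvalues sum to 40, which equals trace(L) = 2|E|.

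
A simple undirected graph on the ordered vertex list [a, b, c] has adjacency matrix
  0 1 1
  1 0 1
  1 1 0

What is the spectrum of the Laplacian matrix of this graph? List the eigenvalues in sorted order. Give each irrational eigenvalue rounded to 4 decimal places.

[0, 3, 3]

Reading degrees in the order [a, b, c] gives [2, 2, 2]; set D = diag(2, 2, 2) and form L = D - A. L is symmetric positive semidefinite, so every eigenvalue is real and nonnegative. The largest eigenvalue, 3, is at most the vertex count 3. There is one zero in the spectrum, matching the 1 component.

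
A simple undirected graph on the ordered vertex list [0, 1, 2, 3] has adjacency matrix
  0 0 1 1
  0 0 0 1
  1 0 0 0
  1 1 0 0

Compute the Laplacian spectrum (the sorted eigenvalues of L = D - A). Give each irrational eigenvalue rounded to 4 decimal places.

[0, 0.5858, 2, 3.4142]

Reading degrees in the order [0, 1, 2, 3] gives [2, 1, 1, 2]; set D = diag(2, 1, 1, 2) and form L = D - A. L is symmetric positive semidefinite, so every eigenvalue is real and nonnegative. The single zero eigenvalue shows the graph is connected.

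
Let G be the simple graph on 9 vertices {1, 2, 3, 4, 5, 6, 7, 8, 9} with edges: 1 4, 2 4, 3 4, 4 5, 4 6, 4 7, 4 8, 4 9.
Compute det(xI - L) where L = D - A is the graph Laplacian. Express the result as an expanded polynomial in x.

x^9 - 16x^8 + 84x^7 - 224x^6 + 350x^5 - 336x^4 + 196x^3 - 64x^2 + 9x

Each diagonal entry of L is the vertex degree and each off-diagonal entry is -1 where an edge is present, 0 otherwise; in the order [1, 2, 3, 4, 5, 6, 7, 8, 9] the diagonal is [1, 1, 1, 8, 1, 1, 1, 1, 1]. The eigenvalues of L are [0, 1, 1, 1, 1, 1, 1, 1, 9]; the characteristic polynomial is the product of (x - lambda_i), which multiplies out to x^9 - 16x^8 + 84x^7 - 224x^6 + 350x^5 - 336x^4 + 196x^3 - 64x^2 + 9x. The coefficient of x^8 equals -trace(L) = -16, matching the sum of degrees. There is one zero in the spectrum, matching the 1 component. By the matrix-tree theorem the graph has (1/9) * product of the nonzero eigenvalues = 1 spanning tree.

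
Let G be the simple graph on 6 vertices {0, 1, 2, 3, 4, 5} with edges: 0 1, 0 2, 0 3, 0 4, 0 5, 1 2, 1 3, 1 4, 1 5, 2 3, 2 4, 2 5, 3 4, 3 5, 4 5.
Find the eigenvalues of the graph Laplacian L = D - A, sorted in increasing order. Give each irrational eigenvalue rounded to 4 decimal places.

With the vertex order [0, 1, 2, 3, 4, 5], the degrees are [5, 5, 5, 5, 5, 5], giving D = diag(5, 5, 5, 5, 5, 5) and L = D - A. The multiplicity of 0 as a Laplacian eigenvalue equals the number of connected components. The largest eigenvalue, 6, is at most the vertex count 6. The eigenvalues sum to 30, which equals trace(L) = 2|E|.

[0, 6, 6, 6, 6, 6]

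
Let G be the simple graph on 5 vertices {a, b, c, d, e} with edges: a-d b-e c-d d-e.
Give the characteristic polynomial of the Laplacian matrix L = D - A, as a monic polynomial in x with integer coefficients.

With the vertex order [a, b, c, d, e], the degrees are [1, 1, 1, 3, 2], giving D = diag(1, 1, 1, 3, 2) and L = D - A. Computing det(xI - L) by cofactor expansion (or equivalently via sum-over-permutations) gives x^5 - 8x^4 + 20x^3 - 18x^2 + 5x. The coefficient of x^4 equals -trace(L) = -8, matching the sum of degrees.

x^5 - 8x^4 + 20x^3 - 18x^2 + 5x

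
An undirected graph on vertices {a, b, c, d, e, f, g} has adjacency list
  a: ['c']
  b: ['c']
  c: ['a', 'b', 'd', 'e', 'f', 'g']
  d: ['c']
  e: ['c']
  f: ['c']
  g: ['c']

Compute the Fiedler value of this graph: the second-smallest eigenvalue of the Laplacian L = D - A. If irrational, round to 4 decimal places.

Reading degrees in the order [a, b, c, d, e, f, g] gives [1, 1, 6, 1, 1, 1, 1]; set D = diag(1, 1, 6, 1, 1, 1, 1) and form L = D - A. Computing the eigenvalues of L and sorting gives [0, 1, 1, 1, 1, 1, 7]. The Fiedler value lambda_2 = 1 is strictly positive, so the graph is connected. The eigenvalues sum to 12, which equals trace(L) = 2|E|.

1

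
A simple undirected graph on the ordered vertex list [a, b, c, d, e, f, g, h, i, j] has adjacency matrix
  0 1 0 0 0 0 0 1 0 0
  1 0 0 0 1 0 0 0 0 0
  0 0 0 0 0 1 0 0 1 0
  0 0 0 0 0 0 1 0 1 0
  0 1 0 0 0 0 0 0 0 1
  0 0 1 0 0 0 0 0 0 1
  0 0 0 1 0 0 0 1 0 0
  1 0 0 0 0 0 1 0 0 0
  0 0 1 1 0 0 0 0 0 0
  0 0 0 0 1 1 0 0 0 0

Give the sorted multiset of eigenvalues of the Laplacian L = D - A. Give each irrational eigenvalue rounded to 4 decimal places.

[0, 0.3820, 0.3820, 1.3820, 1.3820, 2.6180, 2.6180, 3.6180, 3.6180, 4]

With the vertex order [a, b, c, d, e, f, g, h, i, j], the degrees are [2, 2, 2, 2, 2, 2, 2, 2, 2, 2], giving D = diag(2, 2, 2, 2, 2, 2, 2, 2, 2, 2) and L = D - A. Diagonalising L (or applying a numerical eigensolver to the 10x10 matrix) gives the spectrum above.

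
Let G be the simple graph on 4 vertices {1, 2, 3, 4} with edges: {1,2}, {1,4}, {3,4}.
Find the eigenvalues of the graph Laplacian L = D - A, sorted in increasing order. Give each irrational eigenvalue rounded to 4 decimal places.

With the vertex order [1, 2, 3, 4], the degrees are [2, 1, 1, 2], giving D = diag(2, 1, 1, 2) and L = D - A. Since every row of L sums to 0, the all-ones vector is in the kernel and 0 is an eigenvalue. The single zero eigenvalue shows the graph is connected. The largest eigenvalue, 3.4142, is at most the vertex count 4.

[0, 0.5858, 2, 3.4142]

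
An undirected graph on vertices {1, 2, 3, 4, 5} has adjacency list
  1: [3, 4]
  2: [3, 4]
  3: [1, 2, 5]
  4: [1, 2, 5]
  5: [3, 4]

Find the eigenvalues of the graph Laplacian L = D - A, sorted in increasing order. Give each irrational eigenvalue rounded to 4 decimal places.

Each diagonal entry of L is the vertex degree and each off-diagonal entry is -1 where an edge is present, 0 otherwise; in the order [1, 2, 3, 4, 5] the diagonal is [2, 2, 3, 3, 2]. L is symmetric positive semidefinite, so every eigenvalue is real and nonnegative. The single zero eigenvalue shows the graph is connected. The eigenvalues sum to 12, which equals trace(L) = 2|E|.

[0, 2, 2, 3, 5]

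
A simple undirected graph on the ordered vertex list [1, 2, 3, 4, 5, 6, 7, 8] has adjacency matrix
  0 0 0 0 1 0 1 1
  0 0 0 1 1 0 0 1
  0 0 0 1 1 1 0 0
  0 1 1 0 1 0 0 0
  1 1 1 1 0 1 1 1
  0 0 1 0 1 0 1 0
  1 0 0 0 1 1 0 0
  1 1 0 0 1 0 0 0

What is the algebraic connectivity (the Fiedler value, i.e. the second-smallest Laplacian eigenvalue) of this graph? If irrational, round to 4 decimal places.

1.7530

Each diagonal entry of L is the vertex degree and each off-diagonal entry is -1 where an edge is present, 0 otherwise; in the order [1, 2, 3, 4, 5, 6, 7, 8] the diagonal is [3, 3, 3, 3, 7, 3, 3, 3]. Computing the eigenvalues of L and sorting gives [0, 1.7530, 1.7530, 3.4450, 3.4450, 4.8019, 4.8019, 8]. The Fiedler value lambda_2 = 1.7530 is strictly positive, so the graph is connected. The largest eigenvalue, 8, is at most the vertex count 8. The eigenvalues sum to 28, which equals trace(L) = 2|E|.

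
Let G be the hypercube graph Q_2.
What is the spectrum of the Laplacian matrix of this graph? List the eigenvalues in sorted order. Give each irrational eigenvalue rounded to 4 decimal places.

The graph has 4 vertices and degree multiset [2, 2, 2, 2]; D is the diagonal matrix of degrees and L = D - A. Since every row of L sums to 0, the all-ones vector is in the kernel and 0 is an eigenvalue. The single zero eigenvalue shows the graph is connected. By the matrix-tree theorem the graph has (1/4) * product of the nonzero eigenvalues = 4 spanning trees. The largest eigenvalue, 4, is at most the vertex count 4.

[0, 2, 2, 4]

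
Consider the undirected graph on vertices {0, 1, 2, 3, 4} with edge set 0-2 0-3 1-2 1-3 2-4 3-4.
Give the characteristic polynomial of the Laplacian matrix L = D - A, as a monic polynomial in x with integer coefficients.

x^5 - 12x^4 + 51x^3 - 92x^2 + 60x

Each diagonal entry of L is the vertex degree and each off-diagonal entry is -1 where an edge is present, 0 otherwise; in the order [0, 1, 2, 3, 4] the diagonal is [2, 2, 3, 3, 2]. The eigenvalues of L are [0, 2, 2, 3, 5]; the characteristic polynomial is the product of (x - lambda_i), which multiplies out to x^5 - 12x^4 + 51x^3 - 92x^2 + 60x. Since p(0) = det(-L) = 0, x divides p(x). By the matrix-tree theorem the graph has (1/5) * product of the nonzero eigenvalues = 12 spanning trees. The largest eigenvalue, 5, is at most the vertex count 5.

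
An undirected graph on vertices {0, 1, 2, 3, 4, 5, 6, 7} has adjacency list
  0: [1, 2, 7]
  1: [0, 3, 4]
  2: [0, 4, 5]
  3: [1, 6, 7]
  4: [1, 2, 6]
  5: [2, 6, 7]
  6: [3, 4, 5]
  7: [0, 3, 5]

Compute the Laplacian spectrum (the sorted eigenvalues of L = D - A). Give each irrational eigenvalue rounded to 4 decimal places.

Each diagonal entry of L is the vertex degree and each off-diagonal entry is -1 where an edge is present, 0 otherwise; in the order [0, 1, 2, 3, 4, 5, 6, 7] the diagonal is [3, 3, 3, 3, 3, 3, 3, 3]. L is symmetric positive semidefinite, so every eigenvalue is real and nonnegative. The eigenvalues sum to 24, which equals trace(L) = 2|E|. The largest eigenvalue, 6, is at most the vertex count 8.

[0, 2, 2, 2, 4, 4, 4, 6]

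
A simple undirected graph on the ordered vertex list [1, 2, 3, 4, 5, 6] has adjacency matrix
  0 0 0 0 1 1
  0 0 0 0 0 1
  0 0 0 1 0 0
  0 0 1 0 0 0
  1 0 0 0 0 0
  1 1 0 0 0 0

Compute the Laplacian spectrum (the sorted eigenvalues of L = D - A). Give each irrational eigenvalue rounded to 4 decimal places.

[0, 0, 0.5858, 2, 2, 3.4142]

Each diagonal entry of L is the vertex degree and each off-diagonal entry is -1 where an edge is present, 0 otherwise; in the order [1, 2, 3, 4, 5, 6] the diagonal is [2, 1, 1, 1, 1, 2]. Diagonalising L (or applying a numerical eigensolver to the 6x6 matrix) gives the spectrum above. The 2 zero eigenvalues correspond to the 2 connected components.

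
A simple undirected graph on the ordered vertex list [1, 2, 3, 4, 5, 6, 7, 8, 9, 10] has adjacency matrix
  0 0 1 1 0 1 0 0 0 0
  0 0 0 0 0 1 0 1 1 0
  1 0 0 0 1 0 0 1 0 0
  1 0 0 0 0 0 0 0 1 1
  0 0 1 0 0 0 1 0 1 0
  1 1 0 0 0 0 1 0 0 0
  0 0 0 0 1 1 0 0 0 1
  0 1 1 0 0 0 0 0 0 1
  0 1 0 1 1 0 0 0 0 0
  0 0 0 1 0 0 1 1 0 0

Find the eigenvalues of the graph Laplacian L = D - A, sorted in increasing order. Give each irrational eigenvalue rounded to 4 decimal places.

[0, 2, 2, 2, 2, 2, 5, 5, 5, 5]

Each diagonal entry of L is the vertex degree and each off-diagonal entry is -1 where an edge is present, 0 otherwise; in the order [1, 2, 3, 4, 5, 6, 7, 8, 9, 10] the diagonal is [3, 3, 3, 3, 3, 3, 3, 3, 3, 3]. L is symmetric positive semidefinite, so every eigenvalue is real and nonnegative.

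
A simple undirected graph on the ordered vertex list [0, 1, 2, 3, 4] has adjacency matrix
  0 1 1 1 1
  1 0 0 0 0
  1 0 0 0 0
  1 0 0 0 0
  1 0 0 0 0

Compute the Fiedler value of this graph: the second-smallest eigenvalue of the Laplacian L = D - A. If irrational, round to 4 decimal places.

With the vertex order [0, 1, 2, 3, 4], the degrees are [4, 1, 1, 1, 1], giving D = diag(4, 1, 1, 1, 1) and L = D - A. The sorted Laplacian eigenvalues are [0, 1, 1, 1, 5]; the algebraic connectivity is the second entry, 1. The largest eigenvalue, 5, is at most the vertex count 5. The eigenvalues sum to 8, which equals trace(L) = 2|E|.

1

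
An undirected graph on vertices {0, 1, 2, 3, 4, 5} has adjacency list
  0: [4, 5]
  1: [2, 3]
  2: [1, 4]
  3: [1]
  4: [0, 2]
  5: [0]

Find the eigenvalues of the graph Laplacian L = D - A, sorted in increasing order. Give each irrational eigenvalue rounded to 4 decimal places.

Reading degrees in the order [0, 1, 2, 3, 4, 5] gives [2, 2, 2, 1, 2, 1]; set D = diag(2, 2, 2, 1, 2, 1) and form L = D - A. Since every row of L sums to 0, the all-ones vector is in the kernel and 0 is an eigenvalue. The eigenvalues sum to 10, which equals trace(L) = 2|E|.

[0, 0.2679, 1, 2, 3, 3.7321]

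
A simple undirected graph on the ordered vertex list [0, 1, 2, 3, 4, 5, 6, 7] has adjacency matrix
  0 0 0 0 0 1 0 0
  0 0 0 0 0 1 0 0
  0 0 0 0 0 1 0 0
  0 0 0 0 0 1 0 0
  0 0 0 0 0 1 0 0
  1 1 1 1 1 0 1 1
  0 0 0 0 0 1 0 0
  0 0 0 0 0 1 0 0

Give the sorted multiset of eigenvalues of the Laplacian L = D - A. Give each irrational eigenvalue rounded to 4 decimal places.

With the vertex order [0, 1, 2, 3, 4, 5, 6, 7], the degrees are [1, 1, 1, 1, 1, 7, 1, 1], giving D = diag(1, 1, 1, 1, 1, 7, 1, 1) and L = D - A. Diagonalising L (or applying a numerical eigensolver to the 8x8 matrix) gives the spectrum above. The single zero eigenvalue shows the graph is connected. The largest eigenvalue, 8, is at most the vertex count 8. The eigenvalues sum to 14, which equals trace(L) = 2|E|.

[0, 1, 1, 1, 1, 1, 1, 8]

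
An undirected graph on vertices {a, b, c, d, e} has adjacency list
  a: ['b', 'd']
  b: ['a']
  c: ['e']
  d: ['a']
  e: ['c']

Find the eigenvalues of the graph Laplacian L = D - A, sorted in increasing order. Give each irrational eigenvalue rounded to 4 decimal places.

Each diagonal entry of L is the vertex degree and each off-diagonal entry is -1 where an edge is present, 0 otherwise; in the order [a, b, c, d, e] the diagonal is [2, 1, 1, 1, 1]. Diagonalising L (or applying a numerical eigensolver to the 5x5 matrix) gives the spectrum above. The 2 zero eigenvalues correspond to the 2 connected components.

[0, 0, 1, 2, 3]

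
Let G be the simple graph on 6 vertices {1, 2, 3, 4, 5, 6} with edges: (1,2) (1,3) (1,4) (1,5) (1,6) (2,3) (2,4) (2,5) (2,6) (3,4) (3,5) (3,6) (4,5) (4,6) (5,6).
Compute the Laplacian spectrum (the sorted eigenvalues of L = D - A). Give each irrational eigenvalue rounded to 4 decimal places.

Each diagonal entry of L is the vertex degree and each off-diagonal entry is -1 where an edge is present, 0 otherwise; in the order [1, 2, 3, 4, 5, 6] the diagonal is [5, 5, 5, 5, 5, 5]. Diagonalising L (or applying a numerical eigensolver to the 6x6 matrix) gives the spectrum above. The single zero eigenvalue shows the graph is connected.

[0, 6, 6, 6, 6, 6]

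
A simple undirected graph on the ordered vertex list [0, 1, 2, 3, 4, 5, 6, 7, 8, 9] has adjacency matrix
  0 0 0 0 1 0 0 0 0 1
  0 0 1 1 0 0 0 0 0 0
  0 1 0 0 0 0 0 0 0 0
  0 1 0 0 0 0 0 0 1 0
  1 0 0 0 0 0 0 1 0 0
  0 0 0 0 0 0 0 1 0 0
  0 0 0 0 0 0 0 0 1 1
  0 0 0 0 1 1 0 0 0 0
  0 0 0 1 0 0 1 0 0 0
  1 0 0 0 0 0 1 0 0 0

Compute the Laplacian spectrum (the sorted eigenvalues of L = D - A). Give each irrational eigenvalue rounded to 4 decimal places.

With the vertex order [0, 1, 2, 3, 4, 5, 6, 7, 8, 9], the degrees are [2, 2, 1, 2, 2, 1, 2, 2, 2, 2], giving D = diag(2, 2, 1, 2, 2, 1, 2, 2, 2, 2) and L = D - A. The multiplicity of 0 as a Laplacian eigenvalue equals the number of connected components. The single zero eigenvalue shows the graph is connected. The largest eigenvalue, 3.9021, is at most the vertex count 10.

[0, 0.0979, 0.3820, 0.8244, 1.3820, 2, 2.6180, 3.1756, 3.6180, 3.9021]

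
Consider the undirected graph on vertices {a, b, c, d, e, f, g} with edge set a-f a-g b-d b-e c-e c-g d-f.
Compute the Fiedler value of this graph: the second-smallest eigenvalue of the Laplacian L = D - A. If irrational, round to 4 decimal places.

0.7530

Each diagonal entry of L is the vertex degree and each off-diagonal entry is -1 where an edge is present, 0 otherwise; in the order [a, b, c, d, e, f, g] the diagonal is [2, 2, 2, 2, 2, 2, 2]. The smallest Laplacian eigenvalue is always 0. The next one, lambda_2 = 0.7530, measures how hard the graph is to disconnect: larger values mean better connectivity. There is one zero in the spectrum, matching the 1 component.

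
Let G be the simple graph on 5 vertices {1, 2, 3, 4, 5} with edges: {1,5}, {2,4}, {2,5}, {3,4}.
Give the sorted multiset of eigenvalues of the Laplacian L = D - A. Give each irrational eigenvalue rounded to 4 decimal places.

[0, 0.3820, 1.3820, 2.6180, 3.6180]

Reading degrees in the order [1, 2, 3, 4, 5] gives [1, 2, 1, 2, 2]; set D = diag(1, 2, 1, 2, 2) and form L = D - A. Diagonalising L (or applying a numerical eigensolver to the 5x5 matrix) gives the spectrum above. By the matrix-tree theorem the graph has (1/5) * product of the nonzero eigenvalues = 1 spanning tree. The largest eigenvalue, 3.6180, is at most the vertex count 5.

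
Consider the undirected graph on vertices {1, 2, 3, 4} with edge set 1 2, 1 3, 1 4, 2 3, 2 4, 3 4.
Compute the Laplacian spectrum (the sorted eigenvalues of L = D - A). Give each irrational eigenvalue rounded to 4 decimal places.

[0, 4, 4, 4]

Each diagonal entry of L is the vertex degree and each off-diagonal entry is -1 where an edge is present, 0 otherwise; in the order [1, 2, 3, 4] the diagonal is [3, 3, 3, 3]. Since every row of L sums to 0, the all-ones vector is in the kernel and 0 is an eigenvalue. The largest eigenvalue, 4, is at most the vertex count 4. The eigenvalues sum to 12, which equals trace(L) = 2|E|.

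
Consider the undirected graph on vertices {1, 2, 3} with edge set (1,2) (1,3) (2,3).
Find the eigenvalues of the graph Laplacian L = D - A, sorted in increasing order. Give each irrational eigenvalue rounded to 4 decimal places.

[0, 3, 3]

Each diagonal entry of L is the vertex degree and each off-diagonal entry is -1 where an edge is present, 0 otherwise; in the order [1, 2, 3] the diagonal is [2, 2, 2]. The multiplicity of 0 as a Laplacian eigenvalue equals the number of connected components. The eigenvalues sum to 6, which equals trace(L) = 2|E|.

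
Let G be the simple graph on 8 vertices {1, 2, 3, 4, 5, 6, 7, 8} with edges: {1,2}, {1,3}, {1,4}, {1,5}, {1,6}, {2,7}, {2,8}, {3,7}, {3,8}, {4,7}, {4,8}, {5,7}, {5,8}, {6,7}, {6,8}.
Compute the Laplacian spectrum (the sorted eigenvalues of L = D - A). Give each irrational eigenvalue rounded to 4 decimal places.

Each diagonal entry of L is the vertex degree and each off-diagonal entry is -1 where an edge is present, 0 otherwise; in the order [1, 2, 3, 4, 5, 6, 7, 8] the diagonal is [5, 3, 3, 3, 3, 3, 5, 5]. Since every row of L sums to 0, the all-ones vector is in the kernel and 0 is an eigenvalue. The single zero eigenvalue shows the graph is connected. The eigenvalues sum to 30, which equals trace(L) = 2|E|.

[0, 3, 3, 3, 3, 5, 5, 8]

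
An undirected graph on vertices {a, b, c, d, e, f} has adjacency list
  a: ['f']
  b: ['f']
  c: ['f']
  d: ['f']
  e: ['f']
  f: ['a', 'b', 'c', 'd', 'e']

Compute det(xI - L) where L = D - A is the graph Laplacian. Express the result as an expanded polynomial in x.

x^6 - 10x^5 + 30x^4 - 40x^3 + 25x^2 - 6x

Reading degrees in the order [a, b, c, d, e, f] gives [1, 1, 1, 1, 1, 5]; set D = diag(1, 1, 1, 1, 1, 5) and form L = D - A. L has integer entries, so p(x) = det(xI - L) has integer coefficients. Expanding the determinant yields x^6 - 10x^5 + 30x^4 - 40x^3 + 25x^2 - 6x. The coefficient of x^5 equals -trace(L) = -10, matching the sum of degrees. The largest eigenvalue, 6, is at most the vertex count 6. By the matrix-tree theorem the graph has (1/6) * product of the nonzero eigenvalues = 1 spanning tree.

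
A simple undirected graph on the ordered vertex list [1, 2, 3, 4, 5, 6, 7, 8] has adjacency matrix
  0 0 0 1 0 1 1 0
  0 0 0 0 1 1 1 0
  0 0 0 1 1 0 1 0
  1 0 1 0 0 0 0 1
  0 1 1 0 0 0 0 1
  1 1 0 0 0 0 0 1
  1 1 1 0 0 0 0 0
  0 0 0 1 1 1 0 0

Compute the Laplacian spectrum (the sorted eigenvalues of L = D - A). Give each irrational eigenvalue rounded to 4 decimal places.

[0, 2, 2, 2, 4, 4, 4, 6]

Reading degrees in the order [1, 2, 3, 4, 5, 6, 7, 8] gives [3, 3, 3, 3, 3, 3, 3, 3]; set D = diag(3, 3, 3, 3, 3, 3, 3, 3) and form L = D - A. Since every row of L sums to 0, the all-ones vector is in the kernel and 0 is an eigenvalue. There is one zero in the spectrum, matching the 1 component. The largest eigenvalue, 6, is at most the vertex count 8.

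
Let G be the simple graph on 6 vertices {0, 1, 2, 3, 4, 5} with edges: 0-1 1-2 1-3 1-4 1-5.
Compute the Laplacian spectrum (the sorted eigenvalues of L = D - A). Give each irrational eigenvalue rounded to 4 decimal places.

[0, 1, 1, 1, 1, 6]

Reading degrees in the order [0, 1, 2, 3, 4, 5] gives [1, 5, 1, 1, 1, 1]; set D = diag(1, 5, 1, 1, 1, 1) and form L = D - A. L is symmetric positive semidefinite, so every eigenvalue is real and nonnegative. By the matrix-tree theorem the graph has (1/6) * product of the nonzero eigenvalues = 1 spanning tree.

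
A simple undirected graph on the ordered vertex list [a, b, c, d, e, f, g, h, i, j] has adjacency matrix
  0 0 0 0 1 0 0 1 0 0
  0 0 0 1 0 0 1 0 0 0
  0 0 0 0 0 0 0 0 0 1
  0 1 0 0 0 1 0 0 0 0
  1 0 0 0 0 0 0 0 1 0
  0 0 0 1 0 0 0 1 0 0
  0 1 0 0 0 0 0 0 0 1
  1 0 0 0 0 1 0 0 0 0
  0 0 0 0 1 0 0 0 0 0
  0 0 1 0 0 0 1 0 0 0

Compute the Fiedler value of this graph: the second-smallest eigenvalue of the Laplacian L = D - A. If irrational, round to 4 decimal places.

With the vertex order [a, b, c, d, e, f, g, h, i, j], the degrees are [2, 2, 1, 2, 2, 2, 2, 2, 1, 2], giving D = diag(2, 2, 1, 2, 2, 2, 2, 2, 1, 2) and L = D - A. Computing the eigenvalues of L and sorting gives [0, 0.0979, 0.3820, 0.8244, 1.3820, 2, 2.6180, 3.1756, 3.6180, 3.9021]. The Fiedler value lambda_2 = 0.0979 is strictly positive, so the graph is connected. The eigenvalues sum to 18, which equals trace(L) = 2|E|.

0.0979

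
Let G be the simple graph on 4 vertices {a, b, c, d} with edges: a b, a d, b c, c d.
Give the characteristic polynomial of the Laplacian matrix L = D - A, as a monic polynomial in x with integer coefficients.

x^4 - 8x^3 + 20x^2 - 16x

With the vertex order [a, b, c, d], the degrees are [2, 2, 2, 2], giving D = diag(2, 2, 2, 2) and L = D - A. Computing det(xI - L) by cofactor expansion (or equivalently via sum-over-permutations) gives x^4 - 8x^3 + 20x^2 - 16x. Since p(0) = det(-L) = 0, x divides p(x). The largest eigenvalue, 4, is at most the vertex count 4.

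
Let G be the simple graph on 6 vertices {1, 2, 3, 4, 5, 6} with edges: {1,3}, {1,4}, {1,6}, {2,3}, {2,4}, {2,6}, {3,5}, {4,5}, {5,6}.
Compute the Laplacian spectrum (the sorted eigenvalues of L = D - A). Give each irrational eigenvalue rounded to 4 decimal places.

[0, 3, 3, 3, 3, 6]

Reading degrees in the order [1, 2, 3, 4, 5, 6] gives [3, 3, 3, 3, 3, 3]; set D = diag(3, 3, 3, 3, 3, 3) and form L = D - A. Since every row of L sums to 0, the all-ones vector is in the kernel and 0 is an eigenvalue. There is one zero in the spectrum, matching the 1 component.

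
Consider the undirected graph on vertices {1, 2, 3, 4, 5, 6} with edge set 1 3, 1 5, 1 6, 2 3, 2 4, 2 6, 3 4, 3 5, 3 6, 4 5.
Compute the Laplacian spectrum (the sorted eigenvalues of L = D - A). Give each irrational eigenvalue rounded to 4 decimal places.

Each diagonal entry of L is the vertex degree and each off-diagonal entry is -1 where an edge is present, 0 otherwise; in the order [1, 2, 3, 4, 5, 6] the diagonal is [3, 3, 5, 3, 3, 3]. Diagonalising L (or applying a numerical eigensolver to the 6x6 matrix) gives the spectrum above. By the matrix-tree theorem the graph has (1/6) * product of the nonzero eigenvalues = 121 spanning trees.

[0, 2.3820, 2.3820, 4.6180, 4.6180, 6]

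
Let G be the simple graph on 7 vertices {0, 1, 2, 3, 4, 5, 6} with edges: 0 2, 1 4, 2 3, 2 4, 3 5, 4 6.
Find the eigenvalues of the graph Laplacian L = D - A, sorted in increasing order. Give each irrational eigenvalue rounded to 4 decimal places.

[0, 0.3217, 0.6802, 1, 2.1397, 3.2297, 4.6287]

With the vertex order [0, 1, 2, 3, 4, 5, 6], the degrees are [1, 1, 3, 2, 3, 1, 1], giving D = diag(1, 1, 3, 2, 3, 1, 1) and L = D - A. The multiplicity of 0 as a Laplacian eigenvalue equals the number of connected components. The largest eigenvalue, 4.6287, is at most the vertex count 7. By the matrix-tree theorem the graph has (1/7) * product of the nonzero eigenvalues = 1 spanning tree.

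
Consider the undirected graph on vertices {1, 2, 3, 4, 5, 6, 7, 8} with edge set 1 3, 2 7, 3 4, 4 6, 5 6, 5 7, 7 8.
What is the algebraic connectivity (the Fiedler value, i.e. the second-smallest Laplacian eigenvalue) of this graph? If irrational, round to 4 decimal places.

0.1667

With the vertex order [1, 2, 3, 4, 5, 6, 7, 8], the degrees are [1, 1, 2, 2, 2, 2, 3, 1], giving D = diag(1, 1, 2, 2, 2, 2, 3, 1) and L = D - A. The sorted Laplacian eigenvalues are [0, 0.1667, 0.7276, 1, 1.6353, 2.6729, 3.5643, 4.2332]; the algebraic connectivity is the second entry, 0.1667. By the matrix-tree theorem the graph has (1/8) * product of the nonzero eigenvalues = 1 spanning tree.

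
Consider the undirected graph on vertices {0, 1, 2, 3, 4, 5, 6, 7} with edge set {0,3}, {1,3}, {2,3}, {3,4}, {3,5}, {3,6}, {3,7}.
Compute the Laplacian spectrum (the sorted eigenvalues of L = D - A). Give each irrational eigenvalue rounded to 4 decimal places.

[0, 1, 1, 1, 1, 1, 1, 8]

With the vertex order [0, 1, 2, 3, 4, 5, 6, 7], the degrees are [1, 1, 1, 7, 1, 1, 1, 1], giving D = diag(1, 1, 1, 7, 1, 1, 1, 1) and L = D - A. The multiplicity of 0 as a Laplacian eigenvalue equals the number of connected components. The single zero eigenvalue shows the graph is connected. The largest eigenvalue, 8, is at most the vertex count 8.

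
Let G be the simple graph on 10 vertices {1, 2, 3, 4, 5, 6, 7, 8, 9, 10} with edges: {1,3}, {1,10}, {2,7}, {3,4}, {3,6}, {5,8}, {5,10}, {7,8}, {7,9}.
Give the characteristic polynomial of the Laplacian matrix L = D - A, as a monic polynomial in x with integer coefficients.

Reading degrees in the order [1, 2, 3, 4, 5, 6, 7, 8, 9, 10] gives [2, 1, 3, 1, 2, 1, 3, 2, 1, 2]; set D = diag(2, 1, 3, 1, 2, 1, 3, 2, 1, 2) and form L = D - A. L has integer entries, so p(x) = det(xI - L) has integer coefficients. Expanding the determinant yields x^10 - 18x^9 + 134x^8 - 536x^7 + 1256x^6 - 1768x^5 + 1474x^4 - 684x^3 + 151x^2 - 10x. The coefficient of x^9 equals -trace(L) = -18, matching the sum of degrees. By the matrix-tree theorem the graph has (1/10) * product of the nonzero eigenvalues = 1 spanning tree. The largest eigenvalue, 4.2784, is at most the vertex count 10.

x^10 - 18x^9 + 134x^8 - 536x^7 + 1256x^6 - 1768x^5 + 1474x^4 - 684x^3 + 151x^2 - 10x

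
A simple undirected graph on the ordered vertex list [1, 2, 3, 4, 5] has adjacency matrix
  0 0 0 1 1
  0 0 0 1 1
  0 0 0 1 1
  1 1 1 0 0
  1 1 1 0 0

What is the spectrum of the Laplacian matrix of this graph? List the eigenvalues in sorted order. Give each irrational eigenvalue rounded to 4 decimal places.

[0, 2, 2, 3, 5]

Each diagonal entry of L is the vertex degree and each off-diagonal entry is -1 where an edge is present, 0 otherwise; in the order [1, 2, 3, 4, 5] the diagonal is [2, 2, 2, 3, 3]. Since every row of L sums to 0, the all-ones vector is in the kernel and 0 is an eigenvalue. The largest eigenvalue, 5, is at most the vertex count 5.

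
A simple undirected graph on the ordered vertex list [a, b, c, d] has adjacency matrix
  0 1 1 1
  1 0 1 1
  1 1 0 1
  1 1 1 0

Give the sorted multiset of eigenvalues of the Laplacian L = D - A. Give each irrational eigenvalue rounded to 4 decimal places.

[0, 4, 4, 4]

Reading degrees in the order [a, b, c, d] gives [3, 3, 3, 3]; set D = diag(3, 3, 3, 3) and form L = D - A. The multiplicity of 0 as a Laplacian eigenvalue equals the number of connected components. The single zero eigenvalue shows the graph is connected. There is one zero in the spectrum, matching the 1 component.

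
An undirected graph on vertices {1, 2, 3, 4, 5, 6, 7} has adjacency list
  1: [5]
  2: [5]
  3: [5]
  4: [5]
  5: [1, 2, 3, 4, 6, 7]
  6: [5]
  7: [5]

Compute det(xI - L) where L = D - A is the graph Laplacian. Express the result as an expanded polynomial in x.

With the vertex order [1, 2, 3, 4, 5, 6, 7], the degrees are [1, 1, 1, 1, 6, 1, 1], giving D = diag(1, 1, 1, 1, 6, 1, 1) and L = D - A. L has integer entries, so p(x) = det(xI - L) has integer coefficients. Expanding the determinant yields x^7 - 12x^6 + 45x^5 - 80x^4 + 75x^3 - 36x^2 + 7x. Since p(0) = det(-L) = 0, x divides p(x). By the matrix-tree theorem the graph has (1/7) * product of the nonzero eigenvalues = 1 spanning tree.

x^7 - 12x^6 + 45x^5 - 80x^4 + 75x^3 - 36x^2 + 7x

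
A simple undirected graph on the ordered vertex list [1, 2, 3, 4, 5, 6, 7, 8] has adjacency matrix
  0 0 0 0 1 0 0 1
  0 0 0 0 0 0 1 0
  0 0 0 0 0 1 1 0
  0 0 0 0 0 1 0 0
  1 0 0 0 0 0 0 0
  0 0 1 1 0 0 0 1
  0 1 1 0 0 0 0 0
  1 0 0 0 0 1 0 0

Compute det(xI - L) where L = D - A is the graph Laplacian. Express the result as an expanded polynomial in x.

Each diagonal entry of L is the vertex degree and each off-diagonal entry is -1 where an edge is present, 0 otherwise; in the order [1, 2, 3, 4, 5, 6, 7, 8] the diagonal is [2, 1, 2, 1, 1, 3, 2, 2]. L has integer entries, so p(x) = det(xI - L) has integer coefficients. Expanding the determinant yields x^8 - 14x^7 + 77x^6 - 212x^5 + 308x^4 - 228x^3 + 75x^2 - 8x. The constant term is 0 because L is singular (the all-ones vector lies in its kernel). The eigenvalues sum to 14, which equals trace(L) = 2|E|.

x^8 - 14x^7 + 77x^6 - 212x^5 + 308x^4 - 228x^3 + 75x^2 - 8x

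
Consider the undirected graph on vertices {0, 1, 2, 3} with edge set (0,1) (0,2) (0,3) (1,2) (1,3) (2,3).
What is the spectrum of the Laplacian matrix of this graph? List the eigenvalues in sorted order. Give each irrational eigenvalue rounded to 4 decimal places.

Each diagonal entry of L is the vertex degree and each off-diagonal entry is -1 where an edge is present, 0 otherwise; in the order [0, 1, 2, 3] the diagonal is [3, 3, 3, 3]. Since every row of L sums to 0, the all-ones vector is in the kernel and 0 is an eigenvalue. The single zero eigenvalue shows the graph is connected. There is one zero in the spectrum, matching the 1 component.

[0, 4, 4, 4]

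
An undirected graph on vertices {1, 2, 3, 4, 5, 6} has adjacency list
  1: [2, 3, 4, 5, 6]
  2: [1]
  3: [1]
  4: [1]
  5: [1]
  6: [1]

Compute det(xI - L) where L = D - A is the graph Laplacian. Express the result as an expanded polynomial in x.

Reading degrees in the order [1, 2, 3, 4, 5, 6] gives [5, 1, 1, 1, 1, 1]; set D = diag(5, 1, 1, 1, 1, 1) and form L = D - A. L has integer entries, so p(x) = det(xI - L) has integer coefficients. Expanding the determinant yields x^6 - 10x^5 + 30x^4 - 40x^3 + 25x^2 - 6x. The coefficient of x^5 equals -trace(L) = -10, matching the sum of degrees. The eigenvalues sum to 10, which equals trace(L) = 2|E|.

x^6 - 10x^5 + 30x^4 - 40x^3 + 25x^2 - 6x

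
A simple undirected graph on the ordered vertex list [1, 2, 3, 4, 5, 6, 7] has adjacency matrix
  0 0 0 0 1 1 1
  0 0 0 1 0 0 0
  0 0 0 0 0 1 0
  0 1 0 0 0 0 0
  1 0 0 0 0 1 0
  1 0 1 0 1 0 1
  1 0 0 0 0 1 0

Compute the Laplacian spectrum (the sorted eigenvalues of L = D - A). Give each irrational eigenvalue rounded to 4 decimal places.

With the vertex order [1, 2, 3, 4, 5, 6, 7], the degrees are [3, 1, 1, 1, 2, 4, 2], giving D = diag(3, 1, 1, 1, 2, 4, 2) and L = D - A. Since every row of L sums to 0, the all-ones vector is in the kernel and 0 is an eigenvalue. The 2 zero eigenvalues correspond to the 2 connected components. The largest eigenvalue, 5, is at most the vertex count 7. The eigenvalues sum to 14, which equals trace(L) = 2|E|.

[0, 0, 1, 2, 2, 4, 5]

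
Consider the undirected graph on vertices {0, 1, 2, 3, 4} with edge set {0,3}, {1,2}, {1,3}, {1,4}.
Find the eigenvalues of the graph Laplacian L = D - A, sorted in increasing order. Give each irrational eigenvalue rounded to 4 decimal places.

[0, 0.5188, 1, 2.3111, 4.1701]

Reading degrees in the order [0, 1, 2, 3, 4] gives [1, 3, 1, 2, 1]; set D = diag(1, 3, 1, 2, 1) and form L = D - A. L is symmetric positive semidefinite, so every eigenvalue is real and nonnegative.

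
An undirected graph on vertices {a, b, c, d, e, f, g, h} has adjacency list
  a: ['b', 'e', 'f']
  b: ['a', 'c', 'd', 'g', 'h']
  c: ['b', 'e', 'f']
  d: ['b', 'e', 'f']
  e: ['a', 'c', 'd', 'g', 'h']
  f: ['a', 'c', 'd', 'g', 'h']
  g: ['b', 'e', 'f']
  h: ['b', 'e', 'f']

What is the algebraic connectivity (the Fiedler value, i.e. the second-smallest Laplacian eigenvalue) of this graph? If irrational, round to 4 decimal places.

With the vertex order [a, b, c, d, e, f, g, h], the degrees are [3, 5, 3, 3, 5, 5, 3, 3], giving D = diag(3, 5, 3, 3, 5, 5, 3, 3) and L = D - A. Computing the eigenvalues of L and sorting gives [0, 3, 3, 3, 3, 5, 5, 8]. The Fiedler value lambda_2 = 3 is strictly positive, so the graph is connected. By the matrix-tree theorem the graph has (1/8) * product of the nonzero eigenvalues = 2025 spanning trees.

3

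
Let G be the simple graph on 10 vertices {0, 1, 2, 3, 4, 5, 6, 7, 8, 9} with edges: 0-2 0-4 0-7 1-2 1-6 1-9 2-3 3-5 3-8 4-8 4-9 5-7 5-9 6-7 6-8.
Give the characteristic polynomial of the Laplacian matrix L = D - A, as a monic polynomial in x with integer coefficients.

x^10 - 30x^9 + 390x^8 - 2880x^7 + 13305x^6 - 39882x^5 + 77640x^4 - 94800x^3 + 66000x^2 - 20000x

With the vertex order [0, 1, 2, 3, 4, 5, 6, 7, 8, 9], the degrees are [3, 3, 3, 3, 3, 3, 3, 3, 3, 3], giving D = diag(3, 3, 3, 3, 3, 3, 3, 3, 3, 3) and L = D - A. L has integer entries, so p(x) = det(xI - L) has integer coefficients. Expanding the determinant yields x^10 - 30x^9 + 390x^8 - 2880x^7 + 13305x^6 - 39882x^5 + 77640x^4 - 94800x^3 + 66000x^2 - 20000x. Since p(0) = det(-L) = 0, x divides p(x). By the matrix-tree theorem the graph has (1/10) * product of the nonzero eigenvalues = 2000 spanning trees. The eigenvalues sum to 30, which equals trace(L) = 2|E|.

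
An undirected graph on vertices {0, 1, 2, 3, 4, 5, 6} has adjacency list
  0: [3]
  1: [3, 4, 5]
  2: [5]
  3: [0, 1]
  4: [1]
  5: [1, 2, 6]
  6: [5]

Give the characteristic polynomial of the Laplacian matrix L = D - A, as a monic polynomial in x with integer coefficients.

x^7 - 12x^6 + 53x^5 - 108x^4 + 105x^3 - 46x^2 + 7x

Each diagonal entry of L is the vertex degree and each off-diagonal entry is -1 where an edge is present, 0 otherwise; in the order [0, 1, 2, 3, 4, 5, 6] the diagonal is [1, 3, 1, 2, 1, 3, 1]. Computing det(xI - L) by cofactor expansion (or equivalently via sum-over-permutations) gives x^7 - 12x^6 + 53x^5 - 108x^4 + 105x^3 - 46x^2 + 7x. The constant term is 0 because L is singular (the all-ones vector lies in its kernel). The largest eigenvalue, 4.6287, is at most the vertex count 7.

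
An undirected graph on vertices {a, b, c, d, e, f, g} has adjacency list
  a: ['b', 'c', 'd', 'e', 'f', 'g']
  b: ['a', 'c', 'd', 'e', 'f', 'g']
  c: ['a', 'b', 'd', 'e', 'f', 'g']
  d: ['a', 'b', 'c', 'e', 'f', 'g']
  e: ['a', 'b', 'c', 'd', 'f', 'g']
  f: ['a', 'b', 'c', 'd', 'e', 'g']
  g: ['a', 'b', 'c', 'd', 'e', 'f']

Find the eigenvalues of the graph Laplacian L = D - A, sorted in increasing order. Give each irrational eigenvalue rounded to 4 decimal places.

[0, 7, 7, 7, 7, 7, 7]

With the vertex order [a, b, c, d, e, f, g], the degrees are [6, 6, 6, 6, 6, 6, 6], giving D = diag(6, 6, 6, 6, 6, 6, 6) and L = D - A. Diagonalising L (or applying a numerical eigensolver to the 7x7 matrix) gives the spectrum above. There is one zero in the spectrum, matching the 1 component. The largest eigenvalue, 7, is at most the vertex count 7.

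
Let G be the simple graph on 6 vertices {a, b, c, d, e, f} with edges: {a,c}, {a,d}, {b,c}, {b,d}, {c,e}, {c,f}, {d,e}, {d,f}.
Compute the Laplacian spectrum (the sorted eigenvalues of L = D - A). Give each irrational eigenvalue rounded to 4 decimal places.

[0, 2, 2, 2, 4, 6]

Reading degrees in the order [a, b, c, d, e, f] gives [2, 2, 4, 4, 2, 2]; set D = diag(2, 2, 4, 4, 2, 2) and form L = D - A. L is symmetric positive semidefinite, so every eigenvalue is real and nonnegative. The single zero eigenvalue shows the graph is connected. The largest eigenvalue, 6, is at most the vertex count 6.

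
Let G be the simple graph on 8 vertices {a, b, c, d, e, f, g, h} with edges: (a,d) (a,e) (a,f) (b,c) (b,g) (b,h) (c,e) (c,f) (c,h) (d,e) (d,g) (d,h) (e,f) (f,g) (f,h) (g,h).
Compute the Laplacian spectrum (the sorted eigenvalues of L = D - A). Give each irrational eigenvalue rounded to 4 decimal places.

[0, 1.8965, 3.2832, 4, 4.5305, 5.1767, 6.1547, 6.9584]

Reading degrees in the order [a, b, c, d, e, f, g, h] gives [3, 3, 4, 4, 4, 5, 4, 5]; set D = diag(3, 3, 4, 4, 4, 5, 4, 5) and form L = D - A. Diagonalising L (or applying a numerical eigensolver to the 8x8 matrix) gives the spectrum above. The single zero eigenvalue shows the graph is connected. The largest eigenvalue, 6.9584, is at most the vertex count 8.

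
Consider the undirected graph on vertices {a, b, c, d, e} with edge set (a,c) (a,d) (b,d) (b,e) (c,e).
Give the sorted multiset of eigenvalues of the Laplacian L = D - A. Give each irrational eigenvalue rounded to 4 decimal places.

Reading degrees in the order [a, b, c, d, e] gives [2, 2, 2, 2, 2]; set D = diag(2, 2, 2, 2, 2) and form L = D - A. L is symmetric positive semidefinite, so every eigenvalue is real and nonnegative. The single zero eigenvalue shows the graph is connected. The eigenvalues sum to 10, which equals trace(L) = 2|E|. By the matrix-tree theorem the graph has (1/5) * product of the nonzero eigenvalues = 5 spanning trees.

[0, 1.3820, 1.3820, 3.6180, 3.6180]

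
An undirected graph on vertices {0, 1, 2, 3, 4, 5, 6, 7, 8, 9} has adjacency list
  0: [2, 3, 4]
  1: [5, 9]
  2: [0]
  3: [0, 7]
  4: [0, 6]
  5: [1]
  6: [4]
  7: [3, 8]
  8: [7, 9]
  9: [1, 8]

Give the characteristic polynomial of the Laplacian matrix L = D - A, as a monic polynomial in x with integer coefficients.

x^10 - 18x^9 + 135x^8 - 548x^7 + 1309x^6 - 1874x^5 + 1569x^4 - 716x^3 + 153x^2 - 10x

Reading degrees in the order [0, 1, 2, 3, 4, 5, 6, 7, 8, 9] gives [3, 2, 1, 2, 2, 1, 1, 2, 2, 2]; set D = diag(3, 2, 1, 2, 2, 1, 1, 2, 2, 2) and form L = D - A. Computing det(xI - L) by cofactor expansion (or equivalently via sum-over-permutations) gives x^10 - 18x^9 + 135x^8 - 548x^7 + 1309x^6 - 1874x^5 + 1569x^4 - 716x^3 + 153x^2 - 10x. Since p(0) = det(-L) = 0, x divides p(x). The largest eigenvalue, 4.3463, is at most the vertex count 10.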